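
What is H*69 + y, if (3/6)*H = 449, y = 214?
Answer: 62176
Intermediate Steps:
H = 898 (H = 2*449 = 898)
H*69 + y = 898*69 + 214 = 61962 + 214 = 62176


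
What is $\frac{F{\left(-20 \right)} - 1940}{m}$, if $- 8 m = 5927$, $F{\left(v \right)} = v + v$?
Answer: $\frac{15840}{5927} \approx 2.6725$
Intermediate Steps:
$F{\left(v \right)} = 2 v$
$m = - \frac{5927}{8}$ ($m = \left(- \frac{1}{8}\right) 5927 = - \frac{5927}{8} \approx -740.88$)
$\frac{F{\left(-20 \right)} - 1940}{m} = \frac{2 \left(-20\right) - 1940}{- \frac{5927}{8}} = \left(-40 - 1940\right) \left(- \frac{8}{5927}\right) = \left(-1980\right) \left(- \frac{8}{5927}\right) = \frac{15840}{5927}$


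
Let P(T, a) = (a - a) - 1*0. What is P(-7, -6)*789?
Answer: 0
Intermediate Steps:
P(T, a) = 0 (P(T, a) = 0 + 0 = 0)
P(-7, -6)*789 = 0*789 = 0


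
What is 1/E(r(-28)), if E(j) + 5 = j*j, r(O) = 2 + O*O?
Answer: 1/617791 ≈ 1.6187e-6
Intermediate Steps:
r(O) = 2 + O²
E(j) = -5 + j² (E(j) = -5 + j*j = -5 + j²)
1/E(r(-28)) = 1/(-5 + (2 + (-28)²)²) = 1/(-5 + (2 + 784)²) = 1/(-5 + 786²) = 1/(-5 + 617796) = 1/617791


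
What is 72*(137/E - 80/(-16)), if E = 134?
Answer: 29052/67 ≈ 433.61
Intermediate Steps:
72*(137/E - 80/(-16)) = 72*(137/134 - 80/(-16)) = 72*(137*(1/134) - 80*(-1/16)) = 72*(137/134 + 5) = 72*(807/134) = 29052/67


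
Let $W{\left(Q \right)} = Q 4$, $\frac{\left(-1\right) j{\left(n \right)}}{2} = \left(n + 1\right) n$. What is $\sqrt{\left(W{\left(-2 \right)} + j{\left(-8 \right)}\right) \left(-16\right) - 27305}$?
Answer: $i \sqrt{25385} \approx 159.33 i$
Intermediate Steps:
$j{\left(n \right)} = - 2 n \left(1 + n\right)$ ($j{\left(n \right)} = - 2 \left(n + 1\right) n = - 2 \left(1 + n\right) n = - 2 n \left(1 + n\right)$)
$W{\left(Q \right)} = 4 Q$
$\sqrt{\left(W{\left(-2 \right)} + j{\left(-8 \right)}\right) \left(-16\right) - 27305} = \sqrt{\left(4 \left(-2\right) - - 16 \left(1 - 8\right)\right) \left(-16\right) - 27305} = \sqrt{\left(-8 - \left(-16\right) \left(-7\right)\right) \left(-16\right) - 27305} = \sqrt{\left(-8 - 112\right) \left(-16\right) - 27305} = \sqrt{\left(-120\right) \left(-16\right) - 27305} = \sqrt{1920 - 27305} = \sqrt{-25385} = i \sqrt{25385}$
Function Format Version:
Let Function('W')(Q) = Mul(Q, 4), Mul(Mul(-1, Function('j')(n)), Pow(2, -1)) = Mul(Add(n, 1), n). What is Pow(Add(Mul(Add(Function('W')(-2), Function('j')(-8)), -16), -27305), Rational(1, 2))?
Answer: Mul(I, Pow(25385, Rational(1, 2))) ≈ Mul(159.33, I)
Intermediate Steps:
Function('j')(n) = Mul(-2, n, Add(1, n)) (Function('j')(n) = Mul(-2, Mul(Add(n, 1), n)) = Mul(-2, Mul(Add(1, n), n)) = Mul(-2, Mul(n, Add(1, n))) = Mul(-2, n, Add(1, n)))
Function('W')(Q) = Mul(4, Q)
Pow(Add(Mul(Add(Function('W')(-2), Function('j')(-8)), -16), -27305), Rational(1, 2)) = Pow(Add(Mul(Add(Mul(4, -2), Mul(-2, -8, Add(1, -8))), -16), -27305), Rational(1, 2)) = Pow(Add(Mul(Add(-8, Mul(-2, -8, -7)), -16), -27305), Rational(1, 2)) = Pow(Add(Mul(Add(-8, -112), -16), -27305), Rational(1, 2)) = Pow(Add(Mul(-120, -16), -27305), Rational(1, 2)) = Pow(Add(1920, -27305), Rational(1, 2)) = Pow(-25385, Rational(1, 2)) = Mul(I, Pow(25385, Rational(1, 2)))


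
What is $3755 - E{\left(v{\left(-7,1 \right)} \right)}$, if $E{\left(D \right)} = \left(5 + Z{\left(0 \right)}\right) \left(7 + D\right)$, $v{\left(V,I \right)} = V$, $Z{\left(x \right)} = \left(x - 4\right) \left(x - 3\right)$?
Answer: $3755$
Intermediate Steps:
$Z{\left(x \right)} = \left(-4 + x\right) \left(-3 + x\right)$
$E{\left(D \right)} = 119 + 17 D$ ($E{\left(D \right)} = \left(5 + \left(12 + 0^{2} - 0\right)\right) \left(7 + D\right) = \left(5 + \left(12 + 0 + 0\right)\right) \left(7 + D\right) = \left(5 + 12\right) \left(7 + D\right) = 17 \left(7 + D\right) = 119 + 17 D$)
$3755 - E{\left(v{\left(-7,1 \right)} \right)} = 3755 - \left(119 + 17 \left(-7\right)\right) = 3755 - \left(119 - 119\right) = 3755 - 0 = 3755 + 0 = 3755$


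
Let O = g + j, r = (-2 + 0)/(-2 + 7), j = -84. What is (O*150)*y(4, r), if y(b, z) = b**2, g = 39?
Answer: -108000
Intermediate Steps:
r = -2/5 ≈ -0.40000
O = -45 (O = 39 - 84 = -45)
(O*150)*y(4, r) = -45*150*4**2 = -6750*16 = -108000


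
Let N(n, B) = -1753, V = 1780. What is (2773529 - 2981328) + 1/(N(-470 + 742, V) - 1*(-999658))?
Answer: -207363661094/997905 ≈ -2.0780e+5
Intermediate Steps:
(2773529 - 2981328) + 1/(N(-470 + 742, V) - 1*(-999658)) = (2773529 - 2981328) + 1/(-1753 - 1*(-999658)) = -207799 + 1/(-1753 + 999658) = -207799 + 1/997905 = -207363661094/997905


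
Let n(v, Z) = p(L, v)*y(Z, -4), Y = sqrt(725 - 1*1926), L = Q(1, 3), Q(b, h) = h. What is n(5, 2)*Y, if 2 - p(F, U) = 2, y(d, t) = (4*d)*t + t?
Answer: 0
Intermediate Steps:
L = 3
y(d, t) = t + 4*d*t (y(d, t) = 4*d*t + t = t + 4*d*t)
p(F, U) = 0 (p(F, U) = 2 - 1*2 = 2 - 2 = 0)
Y = I*sqrt(1201) (Y = sqrt(725 - 1926) = sqrt(-1201) = I*sqrt(1201) ≈ 34.655*I)
n(v, Z) = 0 (n(v, Z) = 0*(-4*(1 + 4*Z)) = 0*(-4 - 16*Z) = 0)
n(5, 2)*Y = 0*(I*sqrt(1201)) = 0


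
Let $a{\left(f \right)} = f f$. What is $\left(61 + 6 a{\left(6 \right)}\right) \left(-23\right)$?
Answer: $-6371$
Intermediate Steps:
$a{\left(f \right)} = f^{2}$
$\left(61 + 6 a{\left(6 \right)}\right) \left(-23\right) = \left(61 + 6 \cdot 6^{2}\right) \left(-23\right) = \left(61 + 6 \cdot 36\right) \left(-23\right) = \left(61 + 216\right) \left(-23\right) = 277 \left(-23\right) = -6371$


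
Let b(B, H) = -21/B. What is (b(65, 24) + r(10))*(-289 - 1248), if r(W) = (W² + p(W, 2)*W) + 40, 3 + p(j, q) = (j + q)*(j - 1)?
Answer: -118854673/65 ≈ -1.8285e+6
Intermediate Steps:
p(j, q) = -3 + (-1 + j)*(j + q) (p(j, q) = -3 + (j + q)*(j - 1) = -3 + (j + q)*(-1 + j) = -3 + (-1 + j)*(j + q))
r(W) = 40 + W² + W*(-5 + W + W²) (r(W) = (W² + (-3 + W² - W - 1*2 + W*2)*W) + 40 = (W² + (-3 + W² - W - 2 + 2*W)*W) + 40 = (W² + (-5 + W + W²)*W) + 40 = (W² + W*(-5 + W + W²)) + 40 = 40 + W² + W*(-5 + W + W²))
(b(65, 24) + r(10))*(-289 - 1248) = (-21/65 + (40 + 10² + 10*(-5 + 10 + 10²)))*(-289 - 1248) = (-21*1/65 + (40 + 100 + 10*(-5 + 10 + 100)))*(-1537) = (-21/65 + (40 + 100 + 10*105))*(-1537) = (-21/65 + (40 + 100 + 1050))*(-1537) = (-21/65 + 1190)*(-1537) = (77329/65)*(-1537) = -118854673/65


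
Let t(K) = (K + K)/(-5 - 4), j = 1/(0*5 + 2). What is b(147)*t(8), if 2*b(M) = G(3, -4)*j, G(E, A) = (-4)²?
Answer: -64/9 ≈ -7.1111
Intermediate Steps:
j = ½ (j = 1/(0 + 2) = 1/2 = 1*(½) = ½ ≈ 0.50000)
G(E, A) = 16
b(M) = 4 (b(M) = (16*(½))/2 = (½)*8 = 4)
t(K) = -2*K/9 (t(K) = (2*K)/(-9) = (2*K)*(-⅑) = -2*K/9)
b(147)*t(8) = 4*(-2/9*8) = 4*(-16/9) = -64/9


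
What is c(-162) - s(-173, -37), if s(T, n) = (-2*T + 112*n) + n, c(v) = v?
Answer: 3673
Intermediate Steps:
s(T, n) = -2*T + 113*n
c(-162) - s(-173, -37) = -162 - (-2*(-173) + 113*(-37)) = -162 - (346 - 4181) = -162 - 1*(-3835) = -162 + 3835 = 3673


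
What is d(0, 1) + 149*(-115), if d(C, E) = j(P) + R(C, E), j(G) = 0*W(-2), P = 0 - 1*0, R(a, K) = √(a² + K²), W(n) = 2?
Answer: -17134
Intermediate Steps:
R(a, K) = √(K² + a²)
P = 0 (P = 0 + 0 = 0)
j(G) = 0 (j(G) = 0*2 = 0)
d(C, E) = √(C² + E²) (d(C, E) = 0 + √(E² + C²) = 0 + √(C² + E²) = √(C² + E²))
d(0, 1) + 149*(-115) = √(0² + 1²) + 149*(-115) = √(0 + 1) - 17135 = √1 - 17135 = 1 - 17135 = -17134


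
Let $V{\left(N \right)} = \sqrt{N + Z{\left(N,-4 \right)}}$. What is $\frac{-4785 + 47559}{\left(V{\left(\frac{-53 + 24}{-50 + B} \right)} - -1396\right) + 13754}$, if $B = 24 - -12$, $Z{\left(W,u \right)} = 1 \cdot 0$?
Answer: $\frac{9072365400}{3213314971} - \frac{42774 \sqrt{406}}{3213314971} \approx 2.8231$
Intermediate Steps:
$Z{\left(W,u \right)} = 0$
$B = 36$ ($B = 24 + 12 = 36$)
$V{\left(N \right)} = \sqrt{N}$ ($V{\left(N \right)} = \sqrt{N + 0} = \sqrt{N}$)
$\frac{-4785 + 47559}{\left(V{\left(\frac{-53 + 24}{-50 + B} \right)} - -1396\right) + 13754} = \frac{-4785 + 47559}{\left(\sqrt{\frac{-53 + 24}{-50 + 36}} - -1396\right) + 13754} = \frac{42774}{\left(\sqrt{- \frac{29}{-14}} + 1396\right) + 13754} = \frac{42774}{\left(\sqrt{\left(-29\right) \left(- \frac{1}{14}\right)} + 1396\right) + 13754} = \frac{42774}{\left(\sqrt{\frac{29}{14}} + 1396\right) + 13754} = \frac{42774}{\left(\frac{\sqrt{406}}{14} + 1396\right) + 13754} = \frac{42774}{\left(1396 + \frac{\sqrt{406}}{14}\right) + 13754} = \frac{42774}{15150 + \frac{\sqrt{406}}{14}}$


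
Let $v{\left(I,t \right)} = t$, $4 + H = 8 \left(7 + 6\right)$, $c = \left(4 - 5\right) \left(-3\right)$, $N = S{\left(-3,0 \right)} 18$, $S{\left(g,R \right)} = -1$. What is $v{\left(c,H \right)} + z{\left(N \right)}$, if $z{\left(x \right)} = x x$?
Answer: $424$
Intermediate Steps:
$N = -18$ ($N = \left(-1\right) 18 = -18$)
$z{\left(x \right)} = x^{2}$
$c = 3$ ($c = \left(-1\right) \left(-3\right) = 3$)
$H = 100$ ($H = -4 + 8 \left(7 + 6\right) = -4 + 8 \cdot 13 = -4 + 104 = 100$)
$v{\left(c,H \right)} + z{\left(N \right)} = 100 + \left(-18\right)^{2} = 100 + 324 = 424$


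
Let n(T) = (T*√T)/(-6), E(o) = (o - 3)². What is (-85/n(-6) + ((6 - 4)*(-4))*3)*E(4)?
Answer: -24 + 85*I*√6/6 ≈ -24.0 + 34.701*I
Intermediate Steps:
E(o) = (-3 + o)²
n(T) = -T^(3/2)/6 (n(T) = T^(3/2)*(-⅙) = -T^(3/2)/6)
(-85/n(-6) + ((6 - 4)*(-4))*3)*E(4) = (-85*(-I*√6/6) + ((6 - 4)*(-4))*3)*(-3 + 4)² = (-85*(-I*√6/6) + (2*(-4))*3)*1² = (-85*(-I*√6/6) - 8*3)*1 = (-(-85)*I*√6/6 - 24)*1 = (85*I*√6/6 - 24)*1 = (-24 + 85*I*√6/6)*1 = -24 + 85*I*√6/6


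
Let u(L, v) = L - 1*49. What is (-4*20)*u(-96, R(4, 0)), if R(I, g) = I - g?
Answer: 11600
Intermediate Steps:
u(L, v) = -49 + L (u(L, v) = L - 49 = -49 + L)
(-4*20)*u(-96, R(4, 0)) = (-4*20)*(-49 - 96) = -80*(-145) = 11600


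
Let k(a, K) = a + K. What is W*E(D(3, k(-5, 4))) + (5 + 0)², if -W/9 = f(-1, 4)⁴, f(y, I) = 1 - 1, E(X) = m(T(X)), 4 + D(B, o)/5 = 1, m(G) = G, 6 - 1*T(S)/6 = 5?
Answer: 25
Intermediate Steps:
T(S) = 6 (T(S) = 36 - 6*5 = 36 - 30 = 6)
k(a, K) = K + a
D(B, o) = -15 (D(B, o) = -20 + 5*1 = -20 + 5 = -15)
E(X) = 6
f(y, I) = 0
W = 0 (W = -9*0⁴ = -9*0 = 0)
W*E(D(3, k(-5, 4))) + (5 + 0)² = 0*6 + (5 + 0)² = 0 + 5² = 0 + 25 = 25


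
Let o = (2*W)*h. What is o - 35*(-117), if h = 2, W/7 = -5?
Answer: 3955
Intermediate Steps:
W = -35 (W = 7*(-5) = -35)
o = -140 (o = (2*(-35))*2 = -70*2 = -140)
o - 35*(-117) = -140 - 35*(-117) = -140 + 4095 = 3955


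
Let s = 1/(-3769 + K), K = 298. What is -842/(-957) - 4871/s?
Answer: 16180230479/957 ≈ 1.6907e+7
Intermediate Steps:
s = -1/3471 (s = 1/(-3769 + 298) = 1/(-3471) = -1/3471 ≈ -0.00028810)
-842/(-957) - 4871/s = -842/(-957) - 4871/(-1/3471) = -842*(-1/957) - 4871*(-3471) = 842/957 + 16907241 = 16180230479/957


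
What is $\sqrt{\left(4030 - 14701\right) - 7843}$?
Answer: $i \sqrt{18514} \approx 136.07 i$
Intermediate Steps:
$\sqrt{\left(4030 - 14701\right) - 7843} = \sqrt{-10671 - 7843} = \sqrt{-18514} = i \sqrt{18514}$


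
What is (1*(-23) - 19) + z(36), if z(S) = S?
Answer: -6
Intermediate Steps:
(1*(-23) - 19) + z(36) = (1*(-23) - 19) + 36 = (-23 - 19) + 36 = -42 + 36 = -6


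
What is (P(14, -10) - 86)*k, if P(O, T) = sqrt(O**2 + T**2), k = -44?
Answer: 3784 - 88*sqrt(74) ≈ 3027.0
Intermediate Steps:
(P(14, -10) - 86)*k = (sqrt(14**2 + (-10)**2) - 86)*(-44) = (sqrt(196 + 100) - 86)*(-44) = (sqrt(296) - 86)*(-44) = (2*sqrt(74) - 86)*(-44) = (-86 + 2*sqrt(74))*(-44) = 3784 - 88*sqrt(74)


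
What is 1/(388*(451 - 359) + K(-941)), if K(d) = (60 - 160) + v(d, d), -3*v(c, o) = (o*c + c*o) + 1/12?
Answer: -36/19970089 ≈ -1.8027e-6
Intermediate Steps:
v(c, o) = -1/36 - 2*c*o/3 (v(c, o) = -((o*c + c*o) + 1/12)/3 = -((c*o + c*o) + 1/12)/3 = -(2*c*o + 1/12)/3 = -(1/12 + 2*c*o)/3 = -1/36 - 2*c*o/3)
K(d) = -3601/36 - 2*d²/3 (K(d) = (60 - 160) + (-1/36 - 2*d*d/3) = -100 + (-1/36 - 2*d²/3) = -3601/36 - 2*d²/3)
1/(388*(451 - 359) + K(-941)) = 1/(388*(451 - 359) + (-3601/36 - ⅔*(-941)²)) = 1/(388*92 + (-3601/36 - ⅔*885481)) = 1/(35696 + (-3601/36 - 1770962/3)) = 1/(35696 - 21255145/36) = 1/(-19970089/36) = -36/19970089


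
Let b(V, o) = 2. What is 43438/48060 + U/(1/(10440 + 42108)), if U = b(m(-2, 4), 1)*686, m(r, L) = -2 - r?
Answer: 1732463441399/24030 ≈ 7.2096e+7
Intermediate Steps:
U = 1372 (U = 2*686 = 1372)
43438/48060 + U/(1/(10440 + 42108)) = 43438/48060 + 1372/(1/(10440 + 42108)) = 43438*(1/48060) + 1372/(1/52548) = 21719/24030 + 1372/(1/52548) = 21719/24030 + 1372*52548 = 21719/24030 + 72095856 = 1732463441399/24030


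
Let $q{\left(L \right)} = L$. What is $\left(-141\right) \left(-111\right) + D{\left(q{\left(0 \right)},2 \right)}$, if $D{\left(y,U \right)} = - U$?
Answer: $15649$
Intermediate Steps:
$\left(-141\right) \left(-111\right) + D{\left(q{\left(0 \right)},2 \right)} = \left(-141\right) \left(-111\right) - 2 = 15651 - 2 = 15649$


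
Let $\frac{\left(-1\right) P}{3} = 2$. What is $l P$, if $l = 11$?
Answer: $-66$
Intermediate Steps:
$P = -6$ ($P = \left(-3\right) 2 = -6$)
$l P = 11 \left(-6\right) = -66$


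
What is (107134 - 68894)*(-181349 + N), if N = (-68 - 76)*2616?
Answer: -21339946720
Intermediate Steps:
N = -376704 (N = -144*2616 = -376704)
(107134 - 68894)*(-181349 + N) = (107134 - 68894)*(-181349 - 376704) = 38240*(-558053) = -21339946720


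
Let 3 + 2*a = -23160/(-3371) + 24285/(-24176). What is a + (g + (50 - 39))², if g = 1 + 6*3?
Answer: 146928692337/162994592 ≈ 901.43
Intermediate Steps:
g = 19 (g = 1 + 18 = 19)
a = 233559537/162994592 (a = -3/2 + (-23160/(-3371) + 24285/(-24176))/2 = -3/2 + (-23160*(-1/3371) + 24285*(-1/24176))/2 = -3/2 + (23160/3371 - 24285/24176)/2 = -3/2 + (½)*(478051425/81497296) = -3/2 + 478051425/162994592 = 233559537/162994592 ≈ 1.4329)
a + (g + (50 - 39))² = 233559537/162994592 + (19 + (50 - 39))² = 233559537/162994592 + (19 + 11)² = 233559537/162994592 + 30² = 233559537/162994592 + 900 = 146928692337/162994592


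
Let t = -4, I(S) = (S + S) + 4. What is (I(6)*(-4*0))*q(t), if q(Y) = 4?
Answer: 0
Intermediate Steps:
I(S) = 4 + 2*S (I(S) = 2*S + 4 = 4 + 2*S)
(I(6)*(-4*0))*q(t) = ((4 + 2*6)*(-4*0))*4 = ((4 + 12)*0)*4 = (16*0)*4 = 0*4 = 0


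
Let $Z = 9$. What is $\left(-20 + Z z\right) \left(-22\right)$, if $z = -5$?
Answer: $1430$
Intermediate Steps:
$\left(-20 + Z z\right) \left(-22\right) = \left(-20 + 9 \left(-5\right)\right) \left(-22\right) = \left(-20 - 45\right) \left(-22\right) = \left(-65\right) \left(-22\right) = 1430$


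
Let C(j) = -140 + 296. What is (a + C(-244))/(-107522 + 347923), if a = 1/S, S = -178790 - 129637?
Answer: 48114611/74146159227 ≈ 0.00064892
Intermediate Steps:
S = -308427
C(j) = 156
a = -1/308427 (a = 1/(-308427) = -1/308427 ≈ -3.2423e-6)
(a + C(-244))/(-107522 + 347923) = (-1/308427 + 156)/(-107522 + 347923) = (48114611/308427)/240401 = (48114611/308427)*(1/240401) = 48114611/74146159227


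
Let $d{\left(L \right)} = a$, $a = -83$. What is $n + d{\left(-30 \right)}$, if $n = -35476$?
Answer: $-35559$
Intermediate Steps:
$d{\left(L \right)} = -83$
$n + d{\left(-30 \right)} = -35476 - 83 = -35559$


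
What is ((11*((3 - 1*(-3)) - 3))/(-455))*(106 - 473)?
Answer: 12111/455 ≈ 26.618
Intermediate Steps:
((11*((3 - 1*(-3)) - 3))/(-455))*(106 - 473) = ((11*((3 + 3) - 3))*(-1/455))*(-367) = ((11*(6 - 3))*(-1/455))*(-367) = ((11*3)*(-1/455))*(-367) = (33*(-1/455))*(-367) = -33/455*(-367) = 12111/455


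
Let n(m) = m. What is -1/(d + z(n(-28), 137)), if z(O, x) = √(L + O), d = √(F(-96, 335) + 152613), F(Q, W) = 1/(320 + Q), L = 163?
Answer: -56/(√478594382 + 168*√15) ≈ -0.0024859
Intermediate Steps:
d = √478594382/56 (d = √(1/(320 - 96) + 152613) = √(1/224 + 152613) = √(34185313/224) = √478594382/56 ≈ 390.66)
z(O, x) = √(163 + O)
-1/(d + z(n(-28), 137)) = -1/(√478594382/56 + √(163 - 28)) = -1/(√478594382/56 + √135) = -1/(√478594382/56 + 3*√15) = -1/(3*√15 + √478594382/56)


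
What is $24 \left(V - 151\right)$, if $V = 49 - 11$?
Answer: $-2712$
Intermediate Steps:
$V = 38$ ($V = 49 - 11 = 38$)
$24 \left(V - 151\right) = 24 \left(38 - 151\right) = 24 \left(-113\right) = -2712$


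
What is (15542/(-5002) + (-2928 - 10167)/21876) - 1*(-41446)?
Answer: 755795221235/18237292 ≈ 41442.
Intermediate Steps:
(15542/(-5002) + (-2928 - 10167)/21876) - 1*(-41446) = (15542*(-1/5002) - 13095*1/21876) + 41446 = (-7771/2501 - 4365/7292) + 41446 = -67582997/18237292 + 41446 = 755795221235/18237292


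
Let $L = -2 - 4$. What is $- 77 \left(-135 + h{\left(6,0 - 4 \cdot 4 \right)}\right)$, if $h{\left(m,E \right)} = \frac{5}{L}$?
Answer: $\frac{62755}{6} \approx 10459.0$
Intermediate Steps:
$L = -6$ ($L = -2 - 4 = -6$)
$h{\left(m,E \right)} = - \frac{5}{6}$ ($h{\left(m,E \right)} = \frac{5}{-6} = 5 \left(- \frac{1}{6}\right) = - \frac{5}{6}$)
$- 77 \left(-135 + h{\left(6,0 - 4 \cdot 4 \right)}\right) = - 77 \left(-135 - \frac{5}{6}\right) = \left(-77\right) \left(- \frac{815}{6}\right) = \frac{62755}{6}$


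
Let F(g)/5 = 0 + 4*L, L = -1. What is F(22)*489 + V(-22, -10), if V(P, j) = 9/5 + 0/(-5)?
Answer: -48891/5 ≈ -9778.2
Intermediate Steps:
V(P, j) = 9/5 (V(P, j) = 9*(⅕) + 0*(-⅕) = 9/5 + 0 = 9/5)
F(g) = -20 (F(g) = 5*(0 + 4*(-1)) = 5*(0 - 4) = 5*(-4) = -20)
F(22)*489 + V(-22, -10) = -20*489 + 9/5 = -9780 + 9/5 = -48891/5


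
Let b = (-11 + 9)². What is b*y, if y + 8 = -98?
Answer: -424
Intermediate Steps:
b = 4 (b = (-2)² = 4)
y = -106 (y = -8 - 98 = -106)
b*y = 4*(-106) = -424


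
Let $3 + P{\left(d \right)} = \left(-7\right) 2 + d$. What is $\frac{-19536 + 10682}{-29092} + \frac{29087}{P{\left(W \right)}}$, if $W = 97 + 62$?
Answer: $\frac{105932034}{516383} \approx 205.14$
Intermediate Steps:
$W = 159$
$P{\left(d \right)} = -17 + d$ ($P{\left(d \right)} = -3 + \left(\left(-7\right) 2 + d\right) = -3 + \left(-14 + d\right) = -17 + d$)
$\frac{-19536 + 10682}{-29092} + \frac{29087}{P{\left(W \right)}} = \frac{-19536 + 10682}{-29092} + \frac{29087}{-17 + 159} = \left(-8854\right) \left(- \frac{1}{29092}\right) + \frac{29087}{142} = \frac{4427}{14546} + 29087 \cdot \frac{1}{142} = \frac{4427}{14546} + \frac{29087}{142} = \frac{105932034}{516383}$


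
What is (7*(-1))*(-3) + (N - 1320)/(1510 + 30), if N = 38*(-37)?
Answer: 14807/770 ≈ 19.230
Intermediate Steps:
N = -1406
(7*(-1))*(-3) + (N - 1320)/(1510 + 30) = (7*(-1))*(-3) + (-1406 - 1320)/(1510 + 30) = -7*(-3) - 2726/1540 = 21 - 2726*1/1540 = 21 - 1363/770 = 14807/770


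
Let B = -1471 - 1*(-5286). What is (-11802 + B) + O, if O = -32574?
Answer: -40561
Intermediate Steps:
B = 3815 (B = -1471 + 5286 = 3815)
(-11802 + B) + O = (-11802 + 3815) - 32574 = -7987 - 32574 = -40561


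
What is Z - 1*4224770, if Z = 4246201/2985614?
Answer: -12613528212579/2985614 ≈ -4.2248e+6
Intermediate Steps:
Z = 4246201/2985614 (Z = 4246201*(1/2985614) = 4246201/2985614 ≈ 1.4222)
Z - 1*4224770 = 4246201/2985614 - 1*4224770 = 4246201/2985614 - 4224770 = -12613528212579/2985614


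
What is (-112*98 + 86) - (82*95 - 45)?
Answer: -18635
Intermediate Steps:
(-112*98 + 86) - (82*95 - 45) = (-10976 + 86) - (7790 - 45) = -10890 - 1*7745 = -10890 - 7745 = -18635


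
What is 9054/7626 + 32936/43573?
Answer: 107613313/55381283 ≈ 1.9431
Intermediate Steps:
9054/7626 + 32936/43573 = 9054*(1/7626) + 32936*(1/43573) = 1509/1271 + 32936/43573 = 107613313/55381283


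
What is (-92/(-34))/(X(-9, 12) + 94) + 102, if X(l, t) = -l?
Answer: 178648/1751 ≈ 102.03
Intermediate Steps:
(-92/(-34))/(X(-9, 12) + 94) + 102 = (-92/(-34))/(-1*(-9) + 94) + 102 = (-92*(-1/34))/(9 + 94) + 102 = (46/17)/103 + 102 = (1/103)*(46/17) + 102 = 46/1751 + 102 = 178648/1751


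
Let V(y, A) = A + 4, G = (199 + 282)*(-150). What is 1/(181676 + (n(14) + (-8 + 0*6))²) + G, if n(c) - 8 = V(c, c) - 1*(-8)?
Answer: -13156696799/182352 ≈ -72150.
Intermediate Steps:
G = -72150 (G = 481*(-150) = -72150)
V(y, A) = 4 + A
n(c) = 20 + c (n(c) = 8 + ((4 + c) - 1*(-8)) = 8 + ((4 + c) + 8) = 8 + (12 + c) = 20 + c)
1/(181676 + (n(14) + (-8 + 0*6))²) + G = 1/(181676 + ((20 + 14) + (-8 + 0*6))²) - 72150 = 1/(181676 + (34 + (-8 + 0))²) - 72150 = 1/(181676 + (34 - 8)²) - 72150 = 1/(181676 + 26²) - 72150 = 1/(181676 + 676) - 72150 = 1/182352 - 72150 = -13156696799/182352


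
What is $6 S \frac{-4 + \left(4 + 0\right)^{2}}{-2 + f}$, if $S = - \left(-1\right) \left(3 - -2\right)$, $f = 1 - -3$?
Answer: $180$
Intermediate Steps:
$f = 4$ ($f = 1 + 3 = 4$)
$S = 5$ ($S = - \left(-1\right) \left(3 + 2\right) = - \left(-1\right) 5 = \left(-1\right) \left(-5\right) = 5$)
$6 S \frac{-4 + \left(4 + 0\right)^{2}}{-2 + f} = 6 \cdot 5 \frac{-4 + \left(4 + 0\right)^{2}}{-2 + 4} = 30 \frac{-4 + 4^{2}}{2} = 30 \left(-4 + 16\right) \frac{1}{2} = 30 \cdot 12 \cdot \frac{1}{2} = 30 \cdot 6 = 180$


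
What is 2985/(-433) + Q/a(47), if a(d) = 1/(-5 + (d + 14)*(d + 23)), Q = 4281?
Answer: 7905912360/433 ≈ 1.8258e+7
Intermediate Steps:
a(d) = 1/(-5 + (14 + d)*(23 + d))
2985/(-433) + Q/a(47) = 2985/(-433) + 4281/(1/(317 + 47² + 37*47)) = 2985*(-1/433) + 4281/(1/(317 + 2209 + 1739)) = -2985/433 + 4281/(1/4265) = -2985/433 + 4281*4265 = -2985/433 + 18258465 = 7905912360/433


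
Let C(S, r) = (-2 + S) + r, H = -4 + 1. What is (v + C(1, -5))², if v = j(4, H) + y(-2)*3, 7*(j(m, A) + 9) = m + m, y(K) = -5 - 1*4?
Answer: 81796/49 ≈ 1669.3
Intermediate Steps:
y(K) = -9 (y(K) = -5 - 4 = -9)
H = -3
j(m, A) = -9 + 2*m/7 (j(m, A) = -9 + (m + m)/7 = -9 + (2*m)/7 = -9 + 2*m/7)
C(S, r) = -2 + S + r
v = -244/7 (v = (-9 + (2/7)*4) - 9*3 = (-9 + 8/7) - 27 = -55/7 - 27 = -244/7 ≈ -34.857)
(v + C(1, -5))² = (-244/7 + (-2 + 1 - 5))² = (-244/7 - 6)² = (-286/7)² = 81796/49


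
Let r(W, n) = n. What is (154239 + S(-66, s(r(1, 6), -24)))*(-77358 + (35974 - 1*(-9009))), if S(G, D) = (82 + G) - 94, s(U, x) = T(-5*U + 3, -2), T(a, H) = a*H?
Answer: -4990962375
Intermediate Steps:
T(a, H) = H*a
s(U, x) = -6 + 10*U (s(U, x) = -2*(-5*U + 3) = -2*(3 - 5*U) = -6 + 10*U)
S(G, D) = -12 + G
(154239 + S(-66, s(r(1, 6), -24)))*(-77358 + (35974 - 1*(-9009))) = (154239 + (-12 - 66))*(-77358 + (35974 - 1*(-9009))) = (154239 - 78)*(-77358 + (35974 + 9009)) = 154161*(-77358 + 44983) = 154161*(-32375) = -4990962375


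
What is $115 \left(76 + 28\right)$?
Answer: $11960$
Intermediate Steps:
$115 \left(76 + 28\right) = 115 \cdot 104 = 11960$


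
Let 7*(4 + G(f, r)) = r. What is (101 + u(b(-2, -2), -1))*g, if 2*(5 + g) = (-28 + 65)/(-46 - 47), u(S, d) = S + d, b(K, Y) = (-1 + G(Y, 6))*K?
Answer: -366493/651 ≈ -562.97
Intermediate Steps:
G(f, r) = -4 + r/7
b(K, Y) = -29*K/7 (b(K, Y) = (-1 + (-4 + (1/7)*6))*K = (-1 + (-4 + 6/7))*K = (-1 - 22/7)*K = -29*K/7)
g = -967/186 (g = -5 + ((-28 + 65)/(-46 - 47))/2 = -5 + (37/(-93))/2 = -5 + (37*(-1/93))/2 = -5 + (1/2)*(-37/93) = -5 - 37/186 = -967/186 ≈ -5.1989)
(101 + u(b(-2, -2), -1))*g = (101 + (-29/7*(-2) - 1))*(-967/186) = (101 + (58/7 - 1))*(-967/186) = (101 + 51/7)*(-967/186) = (758/7)*(-967/186) = -366493/651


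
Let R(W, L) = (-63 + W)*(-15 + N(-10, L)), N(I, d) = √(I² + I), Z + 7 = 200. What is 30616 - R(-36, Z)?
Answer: 29131 + 297*√10 ≈ 30070.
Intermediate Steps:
Z = 193 (Z = -7 + 200 = 193)
N(I, d) = √(I + I²)
R(W, L) = (-63 + W)*(-15 + 3*√10) (R(W, L) = (-63 + W)*(-15 + √(-10*(1 - 10))) = (-63 + W)*(-15 + √(-10*(-9))) = (-63 + W)*(-15 + √90) = (-63 + W)*(-15 + 3*√10))
30616 - R(-36, Z) = 30616 - (945 - 189*√10 - 15*(-36) + 3*(-36)*√10) = 30616 - (945 - 189*√10 + 540 - 108*√10) = 30616 - (1485 - 297*√10) = 30616 + (-1485 + 297*√10) = 29131 + 297*√10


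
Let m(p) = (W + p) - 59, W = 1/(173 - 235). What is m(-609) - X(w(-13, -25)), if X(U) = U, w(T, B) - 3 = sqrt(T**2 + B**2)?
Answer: -41603/62 - sqrt(794) ≈ -699.19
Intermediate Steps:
W = -1/62 (W = 1/(-62) = -1/62 ≈ -0.016129)
w(T, B) = 3 + sqrt(B**2 + T**2) (w(T, B) = 3 + sqrt(T**2 + B**2) = 3 + sqrt(B**2 + T**2))
m(p) = -3659/62 + p (m(p) = (-1/62 + p) - 59 = -3659/62 + p)
m(-609) - X(w(-13, -25)) = (-3659/62 - 609) - (3 + sqrt((-25)**2 + (-13)**2)) = -41417/62 - (3 + sqrt(625 + 169)) = -41417/62 - (3 + sqrt(794)) = -41417/62 + (-3 - sqrt(794)) = -41603/62 - sqrt(794)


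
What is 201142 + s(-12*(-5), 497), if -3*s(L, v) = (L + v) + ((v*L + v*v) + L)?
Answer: 108660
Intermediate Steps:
s(L, v) = -2*L/3 - v/3 - v²/3 - L*v/3 (s(L, v) = -((L + v) + ((v*L + v*v) + L))/3 = -((L + v) + ((L*v + v²) + L))/3 = -((L + v) + ((v² + L*v) + L))/3 = -((L + v) + (L + v² + L*v))/3 = -(v + v² + 2*L + L*v)/3 = -2*L/3 - v/3 - v²/3 - L*v/3)
201142 + s(-12*(-5), 497) = 201142 + (-(-8)*(-5) - ⅓*497 - ⅓*497² - ⅓*(-12*(-5))*497) = 201142 + (-⅔*60 - 497/3 - ⅓*247009 - ⅓*60*497) = 201142 + (-40 - 497/3 - 247009/3 - 9940) = 201142 - 92482 = 108660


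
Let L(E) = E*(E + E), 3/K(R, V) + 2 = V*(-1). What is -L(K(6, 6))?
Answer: -9/32 ≈ -0.28125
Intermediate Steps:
K(R, V) = 3/(-2 - V) (K(R, V) = 3/(-2 + V*(-1)) = 3/(-2 - V))
L(E) = 2*E² (L(E) = E*(2*E) = 2*E²)
-L(K(6, 6)) = -2*(-3/(2 + 6))² = -2*(-3/8)² = -2*9/64 = -1*9/32 = -9/32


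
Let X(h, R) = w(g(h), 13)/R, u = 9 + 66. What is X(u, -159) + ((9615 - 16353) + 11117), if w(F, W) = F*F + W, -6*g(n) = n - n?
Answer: 696248/159 ≈ 4378.9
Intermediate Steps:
g(n) = 0 (g(n) = -(n - n)/6 = -⅙*0 = 0)
w(F, W) = W + F² (w(F, W) = F² + W = W + F²)
u = 75
X(h, R) = 13/R (X(h, R) = (13 + 0²)/R = (13 + 0)/R = 13/R)
X(u, -159) + ((9615 - 16353) + 11117) = 13/(-159) + ((9615 - 16353) + 11117) = 13*(-1/159) + (-6738 + 11117) = -13/159 + 4379 = 696248/159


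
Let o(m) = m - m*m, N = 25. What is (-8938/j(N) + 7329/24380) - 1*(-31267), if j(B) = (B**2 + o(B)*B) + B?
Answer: 26680919099/853300 ≈ 31268.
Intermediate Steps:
o(m) = m - m**2
j(B) = B + B**2 + B**2*(1 - B) (j(B) = (B**2 + (B*(1 - B))*B) + B = (B**2 + B**2*(1 - B)) + B = B + B**2 + B**2*(1 - B))
(-8938/j(N) + 7329/24380) - 1*(-31267) = (-8938*1/(25*(1 + 25 - 1*25*(-1 + 25))) + 7329/24380) - 1*(-31267) = (-8938*1/(25*(1 + 25 - 1*25*24)) + 7329*(1/24380)) + 31267 = (-8938*1/(25*(1 + 25 - 600)) + 7329/24380) + 31267 = (-8938/(25*(-574)) + 7329/24380) + 31267 = (-8938/(-14350) + 7329/24380) + 31267 = (-8938*(-1/14350) + 7329/24380) + 31267 = (109/175 + 7329/24380) + 31267 = 787999/853300 + 31267 = 26680919099/853300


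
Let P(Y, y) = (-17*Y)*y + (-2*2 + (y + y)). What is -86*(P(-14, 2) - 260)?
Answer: -18576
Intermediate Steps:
P(Y, y) = -4 + 2*y - 17*Y*y (P(Y, y) = -17*Y*y + (-4 + 2*y) = -4 + 2*y - 17*Y*y)
-86*(P(-14, 2) - 260) = -86*((-4 + 2*2 - 17*(-14)*2) - 260) = -86*((-4 + 4 + 476) - 260) = -86*(476 - 260) = -86*216 = -18576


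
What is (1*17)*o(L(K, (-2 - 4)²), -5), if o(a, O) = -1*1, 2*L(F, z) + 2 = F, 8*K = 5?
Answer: -17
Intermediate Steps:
K = 5/8 (K = (⅛)*5 = 5/8 ≈ 0.62500)
L(F, z) = -1 + F/2
o(a, O) = -1
(1*17)*o(L(K, (-2 - 4)²), -5) = (1*17)*(-1) = 17*(-1) = -17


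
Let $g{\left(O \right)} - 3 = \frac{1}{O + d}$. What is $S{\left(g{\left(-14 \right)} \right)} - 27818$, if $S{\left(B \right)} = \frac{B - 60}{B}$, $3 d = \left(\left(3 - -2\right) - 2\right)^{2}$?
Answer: $- \frac{222701}{8} \approx -27838.0$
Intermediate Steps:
$d = 3$ ($d = \frac{\left(\left(3 - -2\right) - 2\right)^{2}}{3} = \frac{\left(\left(3 + 2\right) - 2\right)^{2}}{3} = \frac{\left(5 - 2\right)^{2}}{3} = \frac{3^{2}}{3} = \frac{1}{3} \cdot 9 = 3$)
$g{\left(O \right)} = 3 + \frac{1}{3 + O}$ ($g{\left(O \right)} = 3 + \frac{1}{O + 3} = 3 + \frac{1}{3 + O}$)
$S{\left(B \right)} = \frac{-60 + B}{B}$
$S{\left(g{\left(-14 \right)} \right)} - 27818 = \frac{-60 + \frac{10 + 3 \left(-14\right)}{3 - 14}}{\frac{1}{3 - 14} \left(10 + 3 \left(-14\right)\right)} - 27818 = \frac{-60 + \frac{10 - 42}{-11}}{\frac{1}{-11} \left(10 - 42\right)} - 27818 = \frac{-60 - - \frac{32}{11}}{\left(- \frac{1}{11}\right) \left(-32\right)} - 27818 = \frac{-60 + \frac{32}{11}}{\frac{32}{11}} - 27818 = \frac{11}{32} \left(- \frac{628}{11}\right) - 27818 = - \frac{157}{8} - 27818 = - \frac{222701}{8}$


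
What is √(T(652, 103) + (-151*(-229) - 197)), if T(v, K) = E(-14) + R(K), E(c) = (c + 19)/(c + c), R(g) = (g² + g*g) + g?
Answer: √10917753/14 ≈ 236.01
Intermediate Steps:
R(g) = g + 2*g² (R(g) = (g² + g²) + g = 2*g² + g = g + 2*g²)
E(c) = (19 + c)/(2*c) (E(c) = (19 + c)/((2*c)) = (19 + c)*(1/(2*c)) = (19 + c)/(2*c))
T(v, K) = -5/28 + K*(1 + 2*K) (T(v, K) = (½)*(19 - 14)/(-14) + K*(1 + 2*K) = (½)*(-1/14)*5 + K*(1 + 2*K) = -5/28 + K*(1 + 2*K))
√(T(652, 103) + (-151*(-229) - 197)) = √((-5/28 + 103 + 2*103²) + (-151*(-229) - 197)) = √((-5/28 + 103 + 2*10609) + (34579 - 197)) = √((-5/28 + 103 + 21218) + 34382) = √(596983/28 + 34382) = √(1559679/28) = √10917753/14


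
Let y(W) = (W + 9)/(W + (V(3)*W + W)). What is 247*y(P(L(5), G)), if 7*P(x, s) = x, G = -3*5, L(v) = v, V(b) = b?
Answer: 16796/25 ≈ 671.84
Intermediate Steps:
G = -15
P(x, s) = x/7
y(W) = (9 + W)/(5*W) (y(W) = (W + 9)/(W + (3*W + W)) = (9 + W)/(W + 4*W) = (9 + W)/((5*W)) = (9 + W)*(1/(5*W)) = (9 + W)/(5*W))
247*y(P(L(5), G)) = 247*((9 + (⅐)*5)/(5*(((⅐)*5)))) = 247*((9 + 5/7)/(5*(5/7))) = 247*((⅕)*(7/5)*(68/7)) = 247*(68/25) = 16796/25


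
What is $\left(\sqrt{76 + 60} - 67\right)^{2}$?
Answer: $4625 - 268 \sqrt{34} \approx 3062.3$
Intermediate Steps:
$\left(\sqrt{76 + 60} - 67\right)^{2} = \left(\sqrt{136} - 67\right)^{2} = \left(2 \sqrt{34} - 67\right)^{2} = \left(-67 + 2 \sqrt{34}\right)^{2}$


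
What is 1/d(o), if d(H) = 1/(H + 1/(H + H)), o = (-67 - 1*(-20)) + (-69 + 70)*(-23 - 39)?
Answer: -23763/218 ≈ -109.00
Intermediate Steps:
o = -109 (o = (-67 + 20) + 1*(-62) = -47 - 62 = -109)
d(H) = 1/(H + 1/(2*H))
1/d(o) = 1/(2*(-109)/(1 + 2*(-109)²)) = 1/(2*(-109)/(1 + 2*11881)) = 1/(2*(-109)/(1 + 23762)) = 1/(2*(-109)/23763) = 1/(2*(-109)*(1/23763)) = 1/(-218/23763) = -23763/218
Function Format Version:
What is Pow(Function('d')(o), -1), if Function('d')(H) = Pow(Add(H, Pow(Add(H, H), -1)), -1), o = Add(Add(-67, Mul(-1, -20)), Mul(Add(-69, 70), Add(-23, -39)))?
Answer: Rational(-23763, 218) ≈ -109.00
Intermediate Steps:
o = -109 (o = Add(Add(-67, 20), Mul(1, -62)) = Add(-47, -62) = -109)
Function('d')(H) = Pow(Add(H, Mul(Rational(1, 2), Pow(H, -1))), -1) (Function('d')(H) = Pow(Add(H, Pow(Mul(2, H), -1)), -1) = Pow(Add(H, Mul(Rational(1, 2), Pow(H, -1))), -1))
Pow(Function('d')(o), -1) = Pow(Mul(2, -109, Pow(Add(1, Mul(2, Pow(-109, 2))), -1)), -1) = Pow(Mul(2, -109, Pow(Add(1, Mul(2, 11881)), -1)), -1) = Pow(Mul(2, -109, Pow(Add(1, 23762), -1)), -1) = Pow(Mul(2, -109, Pow(23763, -1)), -1) = Pow(Mul(2, -109, Rational(1, 23763)), -1) = Pow(Rational(-218, 23763), -1) = Rational(-23763, 218)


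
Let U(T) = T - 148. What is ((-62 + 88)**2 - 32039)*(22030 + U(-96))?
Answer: -683274318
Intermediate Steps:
U(T) = -148 + T
((-62 + 88)**2 - 32039)*(22030 + U(-96)) = ((-62 + 88)**2 - 32039)*(22030 + (-148 - 96)) = (26**2 - 32039)*(22030 - 244) = (676 - 32039)*21786 = -31363*21786 = -683274318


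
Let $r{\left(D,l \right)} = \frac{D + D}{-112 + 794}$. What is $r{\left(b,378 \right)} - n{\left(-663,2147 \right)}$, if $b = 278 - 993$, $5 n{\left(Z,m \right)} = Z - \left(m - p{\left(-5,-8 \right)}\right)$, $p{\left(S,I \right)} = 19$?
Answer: $\frac{86196}{155} \approx 556.1$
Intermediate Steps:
$n{\left(Z,m \right)} = \frac{19}{5} - \frac{m}{5} + \frac{Z}{5}$ ($n{\left(Z,m \right)} = \frac{Z - \left(-19 + m\right)}{5} = \frac{19 + Z - m}{5} = \frac{19}{5} - \frac{m}{5} + \frac{Z}{5}$)
$b = -715$
$r{\left(D,l \right)} = \frac{D}{341}$ ($r{\left(D,l \right)} = \frac{2 D}{682} = 2 D \frac{1}{682} = \frac{D}{341}$)
$r{\left(b,378 \right)} - n{\left(-663,2147 \right)} = \frac{1}{341} \left(-715\right) - \left(\frac{19}{5} - \frac{2147}{5} + \frac{1}{5} \left(-663\right)\right) = - \frac{65}{31} - \left(\frac{19}{5} - \frac{2147}{5} - \frac{663}{5}\right) = - \frac{65}{31} - - \frac{2791}{5} = - \frac{65}{31} + \frac{2791}{5} = \frac{86196}{155}$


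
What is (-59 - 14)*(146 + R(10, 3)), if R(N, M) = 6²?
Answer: -13286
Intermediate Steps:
R(N, M) = 36
(-59 - 14)*(146 + R(10, 3)) = (-59 - 14)*(146 + 36) = -73*182 = -13286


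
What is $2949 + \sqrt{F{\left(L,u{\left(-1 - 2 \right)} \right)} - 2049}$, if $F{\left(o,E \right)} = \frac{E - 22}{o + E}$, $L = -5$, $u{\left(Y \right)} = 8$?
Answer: $2949 + \frac{i \sqrt{18483}}{3} \approx 2949.0 + 45.317 i$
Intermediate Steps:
$F{\left(o,E \right)} = \frac{-22 + E}{E + o}$
$2949 + \sqrt{F{\left(L,u{\left(-1 - 2 \right)} \right)} - 2049} = 2949 + \sqrt{\frac{-22 + 8}{8 - 5} - 2049} = 2949 + \sqrt{\frac{1}{3} \left(-14\right) - 2049} = 2949 + \sqrt{- \frac{14}{3} - 2049} = 2949 + \sqrt{- \frac{6161}{3}} = 2949 + \frac{i \sqrt{18483}}{3}$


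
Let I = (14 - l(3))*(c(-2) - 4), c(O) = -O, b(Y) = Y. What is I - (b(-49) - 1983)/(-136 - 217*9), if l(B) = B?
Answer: -47990/2089 ≈ -22.973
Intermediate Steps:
I = -22 (I = (14 - 1*3)*(-1*(-2) - 4) = (14 - 3)*(2 - 4) = 11*(-2) = -22)
I - (b(-49) - 1983)/(-136 - 217*9) = -22 - (-49 - 1983)/(-136 - 217*9) = -22 - (-2032)/(-136 - 1953) = -22 - (-2032)/(-2089) = -22 - (-2032)*(-1)/2089 = -22 - 1*2032/2089 = -22 - 2032/2089 = -47990/2089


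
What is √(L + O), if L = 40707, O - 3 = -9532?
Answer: √31178 ≈ 176.57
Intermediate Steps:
O = -9529 (O = 3 - 9532 = -9529)
√(L + O) = √(40707 - 9529) = √31178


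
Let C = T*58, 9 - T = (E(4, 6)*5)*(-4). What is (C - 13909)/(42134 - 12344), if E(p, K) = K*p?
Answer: 14453/29790 ≈ 0.48516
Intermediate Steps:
T = 489 (T = 9 - (6*4)*5*(-4) = 9 - 24*5*(-4) = 9 - 120*(-4) = 9 - 1*(-480) = 9 + 480 = 489)
C = 28362 (C = 489*58 = 28362)
(C - 13909)/(42134 - 12344) = (28362 - 13909)/(42134 - 12344) = 14453/29790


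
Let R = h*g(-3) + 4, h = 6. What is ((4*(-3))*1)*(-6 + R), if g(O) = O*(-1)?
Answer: -192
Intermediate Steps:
g(O) = -O
R = 22 (R = 6*(-1*(-3)) + 4 = 6*3 + 4 = 18 + 4 = 22)
((4*(-3))*1)*(-6 + R) = ((4*(-3))*1)*(-6 + 22) = -12*1*16 = -12*16 = -192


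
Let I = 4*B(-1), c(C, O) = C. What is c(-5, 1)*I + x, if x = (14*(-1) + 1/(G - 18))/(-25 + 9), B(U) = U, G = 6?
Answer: 4009/192 ≈ 20.880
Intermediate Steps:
x = 169/192 (x = (14*(-1) + 1/(6 - 18))/(-25 + 9) = (-14 + 1/(-12))/(-16) = (-14 - 1/12)*(-1/16) = -169/12*(-1/16) = 169/192 ≈ 0.88021)
I = -4 (I = 4*(-1) = -4)
c(-5, 1)*I + x = -5*(-4) + 169/192 = 20 + 169/192 = 4009/192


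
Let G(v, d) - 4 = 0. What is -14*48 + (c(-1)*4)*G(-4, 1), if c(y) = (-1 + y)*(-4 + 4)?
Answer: -672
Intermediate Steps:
c(y) = 0 (c(y) = (-1 + y)*0 = 0)
G(v, d) = 4 (G(v, d) = 4 + 0 = 4)
-14*48 + (c(-1)*4)*G(-4, 1) = -14*48 + (0*4)*4 = -672 + 0*4 = -672 + 0 = -672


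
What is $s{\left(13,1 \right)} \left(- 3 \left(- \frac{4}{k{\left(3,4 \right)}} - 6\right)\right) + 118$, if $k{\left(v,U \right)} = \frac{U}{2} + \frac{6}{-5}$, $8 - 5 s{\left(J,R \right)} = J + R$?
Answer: $\frac{392}{5} \approx 78.4$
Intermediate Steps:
$s{\left(J,R \right)} = \frac{8}{5} - \frac{J}{5} - \frac{R}{5}$ ($s{\left(J,R \right)} = \frac{8}{5} - \frac{J + R}{5} = \frac{8}{5} - \left(\frac{J}{5} + \frac{R}{5}\right) = \frac{8}{5} - \frac{J}{5} - \frac{R}{5}$)
$k{\left(v,U \right)} = - \frac{6}{5} + \frac{U}{2}$ ($k{\left(v,U \right)} = U \frac{1}{2} + 6 \left(- \frac{1}{5}\right) = \frac{U}{2} - \frac{6}{5} = - \frac{6}{5} + \frac{U}{2}$)
$s{\left(13,1 \right)} \left(- 3 \left(- \frac{4}{k{\left(3,4 \right)}} - 6\right)\right) + 118 = \left(\frac{8}{5} - \frac{13}{5} - \frac{1}{5}\right) \left(- 3 \left(- \frac{4}{- \frac{6}{5} + \frac{1}{2} \cdot 4} - 6\right)\right) + 118 = \left(\frac{8}{5} - \frac{13}{5} - \frac{1}{5}\right) \left(- 3 \left(- \frac{4}{- \frac{6}{5} + 2} - 6\right)\right) + 118 = - \frac{6 \left(- 3 \left(- \frac{4}{\frac{4}{5}} - 6\right)\right)}{5} + 118 = - \frac{6 \left(- 3 \left(\left(-4\right) \frac{5}{4} - 6\right)\right)}{5} + 118 = - \frac{6 \left(- 3 \left(-5 - 6\right)\right)}{5} + 118 = - \frac{6 \left(\left(-3\right) \left(-11\right)\right)}{5} + 118 = \left(- \frac{6}{5}\right) 33 + 118 = - \frac{198}{5} + 118 = \frac{392}{5}$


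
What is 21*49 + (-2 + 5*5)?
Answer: 1052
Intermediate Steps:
21*49 + (-2 + 5*5) = 1029 + (-2 + 25) = 1029 + 23 = 1052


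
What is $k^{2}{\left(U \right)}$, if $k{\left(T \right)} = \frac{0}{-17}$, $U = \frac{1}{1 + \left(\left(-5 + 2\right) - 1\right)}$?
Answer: $0$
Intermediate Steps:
$U = - \frac{1}{3}$ ($U = \frac{1}{1 - 4} = \frac{1}{-3} = - \frac{1}{3} \approx -0.33333$)
$k{\left(T \right)} = 0$ ($k{\left(T \right)} = 0 \left(- \frac{1}{17}\right) = 0$)
$k^{2}{\left(U \right)} = 0^{2} = 0$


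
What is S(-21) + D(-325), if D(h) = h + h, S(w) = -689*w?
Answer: 13819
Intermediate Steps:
D(h) = 2*h
S(-21) + D(-325) = -689*(-21) + 2*(-325) = 14469 - 650 = 13819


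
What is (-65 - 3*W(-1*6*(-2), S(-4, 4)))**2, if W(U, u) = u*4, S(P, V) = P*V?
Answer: 16129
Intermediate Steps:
W(U, u) = 4*u
(-65 - 3*W(-1*6*(-2), S(-4, 4)))**2 = (-65 - 12*(-4*4))**2 = (-65 - 12*(-16))**2 = (-65 - 3*(-64))**2 = (-65 + 192)**2 = 127**2 = 16129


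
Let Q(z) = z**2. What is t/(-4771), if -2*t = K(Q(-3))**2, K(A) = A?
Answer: 81/9542 ≈ 0.0084888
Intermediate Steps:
t = -81/2 (t = -((-3)**2)**2/2 = -1/2*9**2 = -1/2*81 = -81/2 ≈ -40.500)
t/(-4771) = -81/2/(-4771) = -81/2*(-1/4771) = 81/9542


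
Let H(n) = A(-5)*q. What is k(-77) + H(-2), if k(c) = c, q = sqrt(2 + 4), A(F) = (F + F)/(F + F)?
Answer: -77 + sqrt(6) ≈ -74.551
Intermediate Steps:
A(F) = 1 (A(F) = (2*F)/((2*F)) = (2*F)*(1/(2*F)) = 1)
q = sqrt(6) ≈ 2.4495
H(n) = sqrt(6) (H(n) = 1*sqrt(6) = sqrt(6))
k(-77) + H(-2) = -77 + sqrt(6)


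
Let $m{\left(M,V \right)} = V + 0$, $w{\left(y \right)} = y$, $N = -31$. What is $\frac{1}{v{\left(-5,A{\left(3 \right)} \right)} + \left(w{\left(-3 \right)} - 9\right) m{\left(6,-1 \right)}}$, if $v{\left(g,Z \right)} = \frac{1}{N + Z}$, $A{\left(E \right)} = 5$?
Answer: $\frac{26}{311} \approx 0.083601$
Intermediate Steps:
$m{\left(M,V \right)} = V$
$v{\left(g,Z \right)} = \frac{1}{-31 + Z}$
$\frac{1}{v{\left(-5,A{\left(3 \right)} \right)} + \left(w{\left(-3 \right)} - 9\right) m{\left(6,-1 \right)}} = \frac{1}{\frac{1}{-31 + 5} + \left(-3 - 9\right) \left(-1\right)} = \frac{1}{\frac{1}{-26} - -12} = \frac{1}{- \frac{1}{26} + 12} = \frac{1}{\frac{311}{26}} = \frac{26}{311}$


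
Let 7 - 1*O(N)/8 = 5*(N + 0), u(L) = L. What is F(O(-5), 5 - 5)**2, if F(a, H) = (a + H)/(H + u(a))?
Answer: 1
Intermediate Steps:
O(N) = 56 - 40*N (O(N) = 56 - 40*(N + 0) = 56 - 40*N)
F(a, H) = 1 (F(a, H) = (a + H)/(H + a) = (H + a)/(H + a) = 1)
F(O(-5), 5 - 5)**2 = 1**2 = 1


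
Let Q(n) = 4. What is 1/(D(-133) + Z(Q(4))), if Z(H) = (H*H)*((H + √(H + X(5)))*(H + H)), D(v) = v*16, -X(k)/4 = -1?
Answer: -101/155024 - √2/9689 ≈ -0.00079747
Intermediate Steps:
X(k) = 4 (X(k) = -4*(-1) = 4)
D(v) = 16*v
Z(H) = 2*H³*(H + √(4 + H)) (Z(H) = (H*H)*((H + √(H + 4))*(H + H)) = H²*((H + √(4 + H))*(2*H)) = H²*(2*H*(H + √(4 + H))) = 2*H³*(H + √(4 + H)))
1/(D(-133) + Z(Q(4))) = 1/(16*(-133) + 2*4³*(4 + √(4 + 4))) = 1/(-2128 + 2*64*(4 + √8)) = 1/(-2128 + 2*64*(4 + 2*√2)) = 1/(-2128 + (512 + 256*√2)) = 1/(-1616 + 256*√2)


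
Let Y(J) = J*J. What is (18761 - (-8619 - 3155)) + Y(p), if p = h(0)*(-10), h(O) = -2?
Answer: 30935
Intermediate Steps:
p = 20 (p = -2*(-10) = 20)
Y(J) = J**2
(18761 - (-8619 - 3155)) + Y(p) = (18761 - (-8619 - 3155)) + 20**2 = (18761 - 1*(-11774)) + 400 = (18761 + 11774) + 400 = 30535 + 400 = 30935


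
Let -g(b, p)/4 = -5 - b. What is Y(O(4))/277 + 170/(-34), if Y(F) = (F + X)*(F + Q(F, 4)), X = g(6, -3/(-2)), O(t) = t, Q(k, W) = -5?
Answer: -1433/277 ≈ -5.1733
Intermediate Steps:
g(b, p) = 20 + 4*b (g(b, p) = -4*(-5 - b) = 20 + 4*b)
X = 44 (X = 20 + 4*6 = 20 + 24 = 44)
Y(F) = (-5 + F)*(44 + F) (Y(F) = (F + 44)*(F - 5) = (44 + F)*(-5 + F) = (-5 + F)*(44 + F))
Y(O(4))/277 + 170/(-34) = (-220 + 4² + 39*4)/277 + 170/(-34) = (-220 + 16 + 156)*(1/277) + 170*(-1/34) = -48*1/277 - 5 = -48/277 - 5 = -1433/277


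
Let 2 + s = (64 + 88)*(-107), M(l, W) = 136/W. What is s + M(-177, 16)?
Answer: -32515/2 ≈ -16258.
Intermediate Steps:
s = -16266 (s = -2 + (64 + 88)*(-107) = -2 + 152*(-107) = -2 - 16264 = -16266)
s + M(-177, 16) = -16266 + 136/16 = -16266 + 136*(1/16) = -16266 + 17/2 = -32515/2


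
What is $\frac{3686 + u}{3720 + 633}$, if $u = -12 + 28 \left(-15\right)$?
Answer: $\frac{3254}{4353} \approx 0.74753$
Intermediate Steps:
$u = -432$ ($u = -12 - 420 = -432$)
$\frac{3686 + u}{3720 + 633} = \frac{3686 - 432}{3720 + 633} = \frac{3254}{4353}$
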